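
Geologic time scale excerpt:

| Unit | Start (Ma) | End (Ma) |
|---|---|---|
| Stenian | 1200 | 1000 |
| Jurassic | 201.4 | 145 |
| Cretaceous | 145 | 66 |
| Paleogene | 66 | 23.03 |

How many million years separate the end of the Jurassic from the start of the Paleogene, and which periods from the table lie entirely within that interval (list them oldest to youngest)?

The Jurassic closes at 145 Ma and the Paleogene opens at 66 Ma, so the interval is 145 − 66 = 79 Myr.
A period fits inside if it starts at or after 145 Ma and ends at or before 66 Ma; oldest first that gives Cretaceous.

79 million years; Cretaceous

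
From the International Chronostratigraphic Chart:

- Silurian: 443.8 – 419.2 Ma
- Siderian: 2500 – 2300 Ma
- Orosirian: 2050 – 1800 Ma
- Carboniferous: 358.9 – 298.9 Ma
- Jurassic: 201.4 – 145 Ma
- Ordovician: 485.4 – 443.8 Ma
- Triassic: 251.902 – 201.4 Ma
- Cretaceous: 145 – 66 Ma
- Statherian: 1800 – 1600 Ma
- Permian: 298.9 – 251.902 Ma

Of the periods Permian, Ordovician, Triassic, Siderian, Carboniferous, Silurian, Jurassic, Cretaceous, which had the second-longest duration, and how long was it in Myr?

Cretaceous, 79 million years

Start − end for each: Permian 298.9 − 251.902 = 46.998; Ordovician 485.4 − 443.8 = 41.6; Triassic 251.902 − 201.4 = 50.502; Siderian 2500 − 2300 = 200; Carboniferous 358.9 − 298.9 = 60; Silurian 443.8 − 419.2 = 24.6; Jurassic 201.4 − 145 = 56.4; Cretaceous 145 − 66 = 79.
Ranking these from longest: Siderian > Cretaceous > Carboniferous > Jurassic > Triassic > Permian > Ordovician > Silurian.
Position 2 in that ranking is Cretaceous, which lasted 79 Myr.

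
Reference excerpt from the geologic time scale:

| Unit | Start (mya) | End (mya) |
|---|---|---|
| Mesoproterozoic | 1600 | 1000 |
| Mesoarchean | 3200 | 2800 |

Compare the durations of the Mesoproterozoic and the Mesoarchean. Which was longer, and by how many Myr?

Mesoproterozoic, by 200 million years

Mesoproterozoic: 1600 − 1000 = 600 Myr.
Mesoarchean: 3200 − 2800 = 400 Myr.
Difference: 600 − 400 = 200 Myr, so the Mesoproterozoic was longer.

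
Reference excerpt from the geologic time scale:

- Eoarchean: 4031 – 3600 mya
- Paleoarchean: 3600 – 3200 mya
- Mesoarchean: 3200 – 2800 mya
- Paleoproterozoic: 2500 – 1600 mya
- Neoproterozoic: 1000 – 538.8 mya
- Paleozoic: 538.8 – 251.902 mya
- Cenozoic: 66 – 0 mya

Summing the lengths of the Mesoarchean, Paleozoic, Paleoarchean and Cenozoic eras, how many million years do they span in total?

1152.898 million years

Each duration: Mesoarchean = 400; Paleozoic = 286.898; Paleoarchean = 400; Cenozoic = 66.
Sum: 400 + 286.898 + 400 + 66 = 1152.898 Myr.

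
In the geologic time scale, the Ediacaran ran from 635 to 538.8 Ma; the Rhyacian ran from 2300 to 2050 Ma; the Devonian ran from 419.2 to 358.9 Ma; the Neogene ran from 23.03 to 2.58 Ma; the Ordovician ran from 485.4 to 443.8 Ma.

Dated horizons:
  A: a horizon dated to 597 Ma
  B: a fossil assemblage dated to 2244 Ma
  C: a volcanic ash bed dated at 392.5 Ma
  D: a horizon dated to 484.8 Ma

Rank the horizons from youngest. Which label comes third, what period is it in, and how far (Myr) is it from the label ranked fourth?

Smaller Ma means younger, so youngest first: C 392.5 < D 484.8 < A 597 < B 2244.
Counting 3 along gives A (597 Ma); the excerpt puts that inside the Ediacaran, 635–538.8 Ma.
Next in line is B (2244 Ma), and 2244 − 597 = 1647 Myr.

A, in the Ediacaran; 1647 million years to B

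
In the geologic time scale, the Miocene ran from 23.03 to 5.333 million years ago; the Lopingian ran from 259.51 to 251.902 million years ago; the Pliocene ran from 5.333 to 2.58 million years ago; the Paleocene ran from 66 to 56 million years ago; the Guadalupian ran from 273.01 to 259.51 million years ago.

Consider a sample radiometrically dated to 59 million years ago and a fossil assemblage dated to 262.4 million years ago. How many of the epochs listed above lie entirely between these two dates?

1

262.4 Ma sits inside the Guadalupian (273.01–259.51) and 59 Ma inside the Paleocene (66–56); neither of those is wholly between the two dates.
The listed epochs lying completely between them are Lopingian — 1 in all.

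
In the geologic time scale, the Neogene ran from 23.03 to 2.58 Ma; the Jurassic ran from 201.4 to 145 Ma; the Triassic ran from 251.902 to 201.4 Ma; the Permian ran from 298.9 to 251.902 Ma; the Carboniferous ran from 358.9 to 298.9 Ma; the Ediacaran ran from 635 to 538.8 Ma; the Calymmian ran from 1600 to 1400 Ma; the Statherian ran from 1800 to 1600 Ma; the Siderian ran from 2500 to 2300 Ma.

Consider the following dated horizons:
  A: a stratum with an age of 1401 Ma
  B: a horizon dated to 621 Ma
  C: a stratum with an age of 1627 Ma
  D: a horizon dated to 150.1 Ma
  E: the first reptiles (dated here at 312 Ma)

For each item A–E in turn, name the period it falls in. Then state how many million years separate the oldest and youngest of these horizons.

Match each age against the start–end ranges in the excerpt: A = 1401 Ma → Calymmian (1600–1400); B = 621 Ma → Ediacaran (635–538.8); C = 1627 Ma → Statherian (1800–1600); D = 150.1 Ma → Jurassic (201.4–145); E = 312 Ma → Carboniferous (358.9–298.9).
The largest age is 1627 Ma and the smallest is 150.1 Ma; their difference is 1476.9 Myr.

A — Calymmian; B — Ediacaran; C — Statherian; D — Jurassic; E — Carboniferous; span 1476.9 million years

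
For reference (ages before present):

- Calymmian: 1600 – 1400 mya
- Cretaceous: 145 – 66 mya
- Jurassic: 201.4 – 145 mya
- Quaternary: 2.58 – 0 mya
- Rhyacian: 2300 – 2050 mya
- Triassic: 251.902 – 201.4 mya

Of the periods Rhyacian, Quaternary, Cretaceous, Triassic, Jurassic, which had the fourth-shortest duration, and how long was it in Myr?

Cretaceous, 79 million years

Start − end for each: Rhyacian 2300 − 2050 = 250; Quaternary 2.58 − 0 = 2.58; Cretaceous 145 − 66 = 79; Triassic 251.902 − 201.4 = 50.502; Jurassic 201.4 − 145 = 56.4.
Ranking these from shortest: Quaternary < Triassic < Jurassic < Cretaceous < Rhyacian.
Position 4 in that ranking is Cretaceous, which lasted 79 Myr.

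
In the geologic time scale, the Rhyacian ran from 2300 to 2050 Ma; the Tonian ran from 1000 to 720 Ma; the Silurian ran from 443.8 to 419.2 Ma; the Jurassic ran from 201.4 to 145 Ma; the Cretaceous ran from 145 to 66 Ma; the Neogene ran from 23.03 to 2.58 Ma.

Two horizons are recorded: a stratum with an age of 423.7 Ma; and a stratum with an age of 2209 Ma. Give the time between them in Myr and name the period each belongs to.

1785.3 million years apart; the first in the Silurian, the second in the Rhyacian

Elapsed time: 2209 − 423.7 = 1785.3 Myr.
423.7 Ma lies within 443.8–419.2 Ma: Silurian.
2209 Ma lies within 2300–2050 Ma: Rhyacian.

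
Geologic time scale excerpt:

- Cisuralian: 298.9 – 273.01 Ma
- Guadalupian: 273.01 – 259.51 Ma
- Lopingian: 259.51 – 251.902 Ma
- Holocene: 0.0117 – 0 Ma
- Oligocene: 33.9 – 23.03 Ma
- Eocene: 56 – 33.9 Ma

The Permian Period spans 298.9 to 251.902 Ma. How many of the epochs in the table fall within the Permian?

Epochs inside 298.9–251.902 Ma: Cisuralian, Guadalupian, Lopingian — 3 in total.

3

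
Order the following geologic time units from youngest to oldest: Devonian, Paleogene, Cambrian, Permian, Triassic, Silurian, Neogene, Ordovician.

Neogene, Paleogene, Triassic, Permian, Devonian, Silurian, Ordovician, Cambrian

Group by era (each group listed oldest first) — Paleozoic: Cambrian, Ordovician, Silurian, Devonian, Permian; Mesozoic: Triassic; Cenozoic: Paleogene, Neogene. The eras run Paleozoic → Mesozoic → Cenozoic. Concatenating the groups in that era order and then reversing gives youngest to oldest.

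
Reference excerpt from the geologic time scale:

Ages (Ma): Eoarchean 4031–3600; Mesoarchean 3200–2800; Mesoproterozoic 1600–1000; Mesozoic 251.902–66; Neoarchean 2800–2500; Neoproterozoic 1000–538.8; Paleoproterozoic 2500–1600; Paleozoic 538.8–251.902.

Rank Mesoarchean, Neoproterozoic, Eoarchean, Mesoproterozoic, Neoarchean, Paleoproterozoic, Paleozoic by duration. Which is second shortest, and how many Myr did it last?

Durations: Mesoarchean 400; Neoproterozoic 461.2; Eoarchean 431; Mesoproterozoic 600; Neoarchean 300; Paleoproterozoic 900; Paleozoic 286.898 Myr.
Sorted shortest-first: Paleozoic (286.898), Neoarchean (300), Mesoarchean (400), Eoarchean (431), Neoproterozoic (461.2), Mesoproterozoic (600), Paleoproterozoic (900).
The second shortest is Neoarchean at 300 Myr.

Neoarchean, 300 million years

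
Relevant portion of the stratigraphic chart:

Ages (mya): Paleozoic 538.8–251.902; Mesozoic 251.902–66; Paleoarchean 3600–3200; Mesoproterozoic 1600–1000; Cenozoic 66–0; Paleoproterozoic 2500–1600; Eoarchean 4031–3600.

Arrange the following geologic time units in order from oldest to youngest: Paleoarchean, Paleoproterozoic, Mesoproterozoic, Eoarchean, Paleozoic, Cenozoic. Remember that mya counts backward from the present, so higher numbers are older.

Eoarchean, Paleoarchean, Paleoproterozoic, Mesoproterozoic, Paleozoic, Cenozoic

Sorting by start age (descending Ma, since larger Ma = older): Eoarchean began 4031, Paleoarchean began 3600, Paleoproterozoic began 2500, Mesoproterozoic began 1600, Paleozoic began 538.8, Cenozoic began 66.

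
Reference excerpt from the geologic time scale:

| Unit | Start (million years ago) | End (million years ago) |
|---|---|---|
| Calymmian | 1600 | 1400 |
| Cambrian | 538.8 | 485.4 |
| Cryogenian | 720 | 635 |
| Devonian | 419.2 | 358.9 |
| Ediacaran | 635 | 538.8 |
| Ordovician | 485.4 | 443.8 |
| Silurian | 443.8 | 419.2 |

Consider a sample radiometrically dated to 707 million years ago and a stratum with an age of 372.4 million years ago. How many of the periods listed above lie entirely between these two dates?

707 Ma sits inside the Cryogenian (720–635) and 372.4 Ma inside the Devonian (419.2–358.9); neither of those is wholly between the two dates.
The listed periods lying completely between them are Ediacaran, Cambrian, Ordovician, Silurian — 4 in all.

4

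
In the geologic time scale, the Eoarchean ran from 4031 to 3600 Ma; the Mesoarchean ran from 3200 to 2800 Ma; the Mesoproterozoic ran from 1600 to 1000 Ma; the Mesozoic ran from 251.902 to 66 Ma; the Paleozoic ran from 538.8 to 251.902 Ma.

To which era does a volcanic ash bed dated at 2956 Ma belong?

Mesoarchean

2956 Ma lies between 3200 and 2800 Ma, so it falls in the Mesoarchean.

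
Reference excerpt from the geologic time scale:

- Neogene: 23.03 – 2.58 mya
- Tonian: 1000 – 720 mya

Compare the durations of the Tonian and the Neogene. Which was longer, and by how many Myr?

Tonian, by 259.55 million years

Tonian: 1000 − 720 = 280 Myr.
Neogene: 23.03 − 2.58 = 20.45 Myr.
Difference: 280 − 20.45 = 259.55 Myr, so the Tonian was longer.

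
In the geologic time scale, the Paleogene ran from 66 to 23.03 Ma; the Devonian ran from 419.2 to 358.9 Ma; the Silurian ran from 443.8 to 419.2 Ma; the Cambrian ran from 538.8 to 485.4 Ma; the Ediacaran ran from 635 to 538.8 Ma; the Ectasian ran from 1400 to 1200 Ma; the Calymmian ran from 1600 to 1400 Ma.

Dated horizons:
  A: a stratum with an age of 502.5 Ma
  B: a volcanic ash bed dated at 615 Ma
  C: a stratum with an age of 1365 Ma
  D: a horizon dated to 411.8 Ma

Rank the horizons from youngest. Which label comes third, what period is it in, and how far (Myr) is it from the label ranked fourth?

Sorted youngest-first by Ma: D (411.8), A (502.5), B (615), C (1365).
The third youngest is B at 615 Ma, which lies in 635–538.8 Ma: the Ediacaran.
The fourth youngest is C at 1365 Ma; separation = |615 − 1365| = 750 Myr.

B, in the Ediacaran; 750 million years to C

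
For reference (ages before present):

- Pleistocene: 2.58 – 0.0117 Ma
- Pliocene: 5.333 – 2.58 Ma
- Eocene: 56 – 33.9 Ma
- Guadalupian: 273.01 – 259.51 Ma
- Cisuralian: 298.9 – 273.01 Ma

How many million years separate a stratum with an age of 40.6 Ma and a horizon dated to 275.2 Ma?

234.6 million years

275.2 − 40.6 = 234.6 million years.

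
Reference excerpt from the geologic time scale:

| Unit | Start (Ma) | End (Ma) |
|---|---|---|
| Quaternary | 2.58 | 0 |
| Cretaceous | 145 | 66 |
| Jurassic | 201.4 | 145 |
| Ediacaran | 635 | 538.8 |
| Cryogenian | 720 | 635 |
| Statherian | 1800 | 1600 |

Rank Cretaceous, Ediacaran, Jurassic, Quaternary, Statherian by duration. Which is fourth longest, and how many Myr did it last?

Jurassic, 56.4 million years

Durations: Cretaceous 79; Ediacaran 96.2; Jurassic 56.4; Quaternary 2.58; Statherian 200 Myr.
Sorted longest-first: Statherian (200), Ediacaran (96.2), Cretaceous (79), Jurassic (56.4), Quaternary (2.58).
The fourth longest is Jurassic at 56.4 Myr.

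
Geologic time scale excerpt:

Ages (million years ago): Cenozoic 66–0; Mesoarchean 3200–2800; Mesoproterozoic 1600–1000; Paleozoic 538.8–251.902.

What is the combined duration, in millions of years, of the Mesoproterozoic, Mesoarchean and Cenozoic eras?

1066 million years

Duration is start − end for each: (1600 − 1000) + (3200 − 2800) + (66 − 0).
That is 600 + 400 + 66, which totals 1066 million years.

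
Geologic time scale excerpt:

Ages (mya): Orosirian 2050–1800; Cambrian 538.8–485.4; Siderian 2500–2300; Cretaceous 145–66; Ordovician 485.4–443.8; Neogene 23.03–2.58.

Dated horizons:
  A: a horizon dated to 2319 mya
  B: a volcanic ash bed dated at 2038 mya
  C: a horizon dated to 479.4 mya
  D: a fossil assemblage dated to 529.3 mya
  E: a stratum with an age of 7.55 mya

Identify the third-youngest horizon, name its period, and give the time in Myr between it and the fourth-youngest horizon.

D, in the Cambrian; 1508.7 million years to B

Smaller Ma means younger, so youngest first: E 7.55 < C 479.4 < D 529.3 < B 2038 < A 2319.
Counting 3 along gives D (529.3 Ma); the excerpt puts that inside the Cambrian, 538.8–485.4 Ma.
Next in line is B (2038 Ma), and 2038 − 529.3 = 1508.7 Myr.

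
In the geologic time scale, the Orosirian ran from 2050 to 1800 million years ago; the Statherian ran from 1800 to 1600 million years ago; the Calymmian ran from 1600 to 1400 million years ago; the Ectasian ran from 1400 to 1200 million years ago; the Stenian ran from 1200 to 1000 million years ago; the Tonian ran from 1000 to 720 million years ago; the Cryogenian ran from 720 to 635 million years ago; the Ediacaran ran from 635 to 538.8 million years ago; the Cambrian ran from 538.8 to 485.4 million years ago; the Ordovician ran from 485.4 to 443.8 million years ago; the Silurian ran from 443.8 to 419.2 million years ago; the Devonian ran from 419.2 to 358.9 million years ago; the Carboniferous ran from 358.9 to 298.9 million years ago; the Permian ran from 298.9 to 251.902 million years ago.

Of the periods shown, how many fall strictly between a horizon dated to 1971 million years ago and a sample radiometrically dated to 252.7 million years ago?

12

1971 Ma sits inside the Orosirian (2050–1800) and 252.7 Ma inside the Permian (298.9–251.902); neither of those is wholly between the two dates.
The listed periods lying completely between them are Statherian, Calymmian, Ectasian, Stenian, Tonian, Cryogenian, Ediacaran, Cambrian, Ordovician, Silurian, Devonian, Carboniferous — 12 in all.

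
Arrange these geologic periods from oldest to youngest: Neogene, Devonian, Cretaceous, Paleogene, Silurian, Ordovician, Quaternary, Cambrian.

Group by era (each group listed oldest first) — Paleozoic: Cambrian, Ordovician, Silurian, Devonian; Mesozoic: Cretaceous; Cenozoic: Paleogene, Neogene, Quaternary. The eras run Paleozoic → Mesozoic → Cenozoic. Concatenating the groups in that era order gives oldest to youngest directly.

Cambrian, then Ordovician, then Silurian, then Devonian, then Cretaceous, then Paleogene, then Neogene, then Quaternary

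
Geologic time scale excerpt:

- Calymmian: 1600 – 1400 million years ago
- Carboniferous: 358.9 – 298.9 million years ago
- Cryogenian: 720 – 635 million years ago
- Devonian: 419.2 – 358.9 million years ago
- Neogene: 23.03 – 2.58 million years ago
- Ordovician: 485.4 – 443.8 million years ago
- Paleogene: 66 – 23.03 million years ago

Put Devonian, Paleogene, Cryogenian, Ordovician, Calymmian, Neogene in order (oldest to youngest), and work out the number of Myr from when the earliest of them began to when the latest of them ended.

Calymmian, Cryogenian, Ordovician, Devonian, Paleogene, Neogene; total span 1597.42 Myr

Start ages (Ma): Calymmian 1600, Cryogenian 720, Ordovician 485.4, Devonian 419.2, Paleogene 66, Neogene 23.03.
Ordered oldest to youngest: Calymmian, Cryogenian, Ordovician, Devonian, Paleogene, Neogene.
Span = 1600 − 2.58 = 1597.42 Myr.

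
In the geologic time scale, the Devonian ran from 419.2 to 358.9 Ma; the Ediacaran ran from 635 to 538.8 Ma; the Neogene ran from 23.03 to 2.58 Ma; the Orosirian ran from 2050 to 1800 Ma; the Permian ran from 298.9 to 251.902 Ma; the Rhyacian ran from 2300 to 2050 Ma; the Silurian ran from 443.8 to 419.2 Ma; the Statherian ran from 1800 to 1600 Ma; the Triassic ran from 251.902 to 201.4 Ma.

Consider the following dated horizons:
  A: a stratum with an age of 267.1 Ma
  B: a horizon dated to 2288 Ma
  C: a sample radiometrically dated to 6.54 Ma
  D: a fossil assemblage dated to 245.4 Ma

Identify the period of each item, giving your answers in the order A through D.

A — Permian; B — Rhyacian; C — Neogene; D — Triassic

A: 267.1 Ma lies in 298.9–251.902 Ma, so Permian.
B: 2288 Ma lies in 2300–2050 Ma, so Rhyacian.
C: 6.54 Ma lies in 23.03–2.58 Ma, so Neogene.
D: 245.4 Ma lies in 251.902–201.4 Ma, so Triassic.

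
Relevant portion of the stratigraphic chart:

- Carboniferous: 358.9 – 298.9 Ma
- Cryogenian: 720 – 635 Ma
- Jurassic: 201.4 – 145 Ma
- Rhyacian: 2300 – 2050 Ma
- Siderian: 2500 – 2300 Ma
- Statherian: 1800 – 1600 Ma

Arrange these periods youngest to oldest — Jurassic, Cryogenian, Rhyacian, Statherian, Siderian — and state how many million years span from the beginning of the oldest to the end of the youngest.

Start ages (Ma): Siderian 2500, Rhyacian 2300, Statherian 1800, Cryogenian 720, Jurassic 201.4.
Ordered youngest to oldest: Jurassic, Cryogenian, Statherian, Rhyacian, Siderian.
Span = 2500 − 145 = 2355 Myr.

Jurassic → Cryogenian → Statherian → Rhyacian → Siderian; total span 2355 Myr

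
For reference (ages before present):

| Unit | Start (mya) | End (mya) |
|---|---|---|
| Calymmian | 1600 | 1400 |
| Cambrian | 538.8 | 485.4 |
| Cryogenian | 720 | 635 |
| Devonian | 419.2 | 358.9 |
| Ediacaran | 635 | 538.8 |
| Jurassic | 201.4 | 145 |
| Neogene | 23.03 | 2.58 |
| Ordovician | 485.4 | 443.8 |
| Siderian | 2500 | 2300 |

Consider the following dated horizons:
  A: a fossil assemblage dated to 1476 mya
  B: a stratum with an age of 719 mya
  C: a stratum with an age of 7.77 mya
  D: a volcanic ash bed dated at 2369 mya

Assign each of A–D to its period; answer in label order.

Match each age against the start–end ranges in the excerpt: A = 1476 Ma → Calymmian (1600–1400); B = 719 Ma → Cryogenian (720–635); C = 7.77 Ma → Neogene (23.03–2.58); D = 2369 Ma → Siderian (2500–2300).

A — Calymmian; B — Cryogenian; C — Neogene; D — Siderian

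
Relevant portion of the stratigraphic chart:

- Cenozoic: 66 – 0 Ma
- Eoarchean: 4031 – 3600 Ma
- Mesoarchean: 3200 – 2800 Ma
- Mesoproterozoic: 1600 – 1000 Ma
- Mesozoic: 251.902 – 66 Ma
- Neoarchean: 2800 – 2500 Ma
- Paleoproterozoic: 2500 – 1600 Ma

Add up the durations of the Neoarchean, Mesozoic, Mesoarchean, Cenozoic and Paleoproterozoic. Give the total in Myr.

Each duration: Neoarchean = 300; Mesozoic = 185.902; Mesoarchean = 400; Cenozoic = 66; Paleoproterozoic = 900.
Sum: 300 + 185.902 + 400 + 66 + 900 = 1851.902 Myr.

1851.902 million years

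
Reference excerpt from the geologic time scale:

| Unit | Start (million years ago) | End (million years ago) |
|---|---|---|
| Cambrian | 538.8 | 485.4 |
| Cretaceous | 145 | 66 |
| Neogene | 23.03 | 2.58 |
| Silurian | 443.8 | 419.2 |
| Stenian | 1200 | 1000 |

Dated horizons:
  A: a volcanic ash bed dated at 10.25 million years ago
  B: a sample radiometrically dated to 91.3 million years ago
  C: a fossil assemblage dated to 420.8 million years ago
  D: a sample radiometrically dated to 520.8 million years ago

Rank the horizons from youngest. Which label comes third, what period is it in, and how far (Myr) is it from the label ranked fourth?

Smaller Ma means younger, so youngest first: A 10.25 < B 91.3 < C 420.8 < D 520.8.
Counting 3 along gives C (420.8 Ma); the excerpt puts that inside the Silurian, 443.8–419.2 Ma.
Next in line is D (520.8 Ma), and 520.8 − 420.8 = 100 Myr.

C, in the Silurian; 100 million years to D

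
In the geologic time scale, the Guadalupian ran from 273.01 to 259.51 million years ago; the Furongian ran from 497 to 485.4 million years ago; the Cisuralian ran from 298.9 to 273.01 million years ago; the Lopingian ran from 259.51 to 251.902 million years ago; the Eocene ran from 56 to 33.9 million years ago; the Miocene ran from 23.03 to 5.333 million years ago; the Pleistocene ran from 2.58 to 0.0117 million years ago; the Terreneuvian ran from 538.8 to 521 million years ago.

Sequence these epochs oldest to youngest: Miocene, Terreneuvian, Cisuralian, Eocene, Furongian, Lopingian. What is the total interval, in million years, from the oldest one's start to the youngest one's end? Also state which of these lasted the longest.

Terreneuvian → Furongian → Cisuralian → Lopingian → Eocene → Miocene; total span 533.467 Myr; longest is Cisuralian

From the excerpt: Miocene 23.03–5.333; Terreneuvian 538.8–521; Cisuralian 298.9–273.01; Eocene 56–33.9; Furongian 497–485.4; Lopingian 259.51–251.902 (Ma).
Larger Ma is earlier, so the oldest is Terreneuvian and the youngest is Miocene; oldest to youngest: Terreneuvian, Furongian, Cisuralian, Lopingian, Eocene, Miocene.
Oldest start 538.8 minus youngest end 5.333 gives 533.467 Myr overall.
Individual lengths (start − end): Eocene 22.1; Terreneuvian 17.8; Cisuralian 25.89; Miocene 17.697; Furongian 11.6; Lopingian 7.608. The largest is Cisuralian at 25.89 Myr.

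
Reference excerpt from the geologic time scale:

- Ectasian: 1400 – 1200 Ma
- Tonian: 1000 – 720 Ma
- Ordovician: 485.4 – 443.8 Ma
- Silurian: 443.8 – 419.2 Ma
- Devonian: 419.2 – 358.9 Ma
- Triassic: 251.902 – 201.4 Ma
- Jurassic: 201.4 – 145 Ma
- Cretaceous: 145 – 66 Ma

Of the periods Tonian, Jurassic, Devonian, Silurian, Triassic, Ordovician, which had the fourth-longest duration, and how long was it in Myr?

Triassic, 50.502 million years

Start − end for each: Tonian 1000 − 720 = 280; Jurassic 201.4 − 145 = 56.4; Devonian 419.2 − 358.9 = 60.3; Silurian 443.8 − 419.2 = 24.6; Triassic 251.902 − 201.4 = 50.502; Ordovician 485.4 − 443.8 = 41.6.
Ranking these from longest: Tonian > Devonian > Jurassic > Triassic > Ordovician > Silurian.
Position 4 in that ranking is Triassic, which lasted 50.502 Myr.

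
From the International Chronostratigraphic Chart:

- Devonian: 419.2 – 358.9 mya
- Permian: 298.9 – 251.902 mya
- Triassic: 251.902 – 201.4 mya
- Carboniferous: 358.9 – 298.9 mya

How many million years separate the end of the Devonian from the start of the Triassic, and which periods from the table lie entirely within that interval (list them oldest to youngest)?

106.998 million years; Carboniferous, Permian

End of Devonian = 358.9 Ma; start of Triassic = 251.902 Ma.
Gap = 358.9 − 251.902 = 106.998 Myr.
Periods wholly inside 358.9–251.902 Ma: Carboniferous (358.9–298.9), Permian (298.9–251.902).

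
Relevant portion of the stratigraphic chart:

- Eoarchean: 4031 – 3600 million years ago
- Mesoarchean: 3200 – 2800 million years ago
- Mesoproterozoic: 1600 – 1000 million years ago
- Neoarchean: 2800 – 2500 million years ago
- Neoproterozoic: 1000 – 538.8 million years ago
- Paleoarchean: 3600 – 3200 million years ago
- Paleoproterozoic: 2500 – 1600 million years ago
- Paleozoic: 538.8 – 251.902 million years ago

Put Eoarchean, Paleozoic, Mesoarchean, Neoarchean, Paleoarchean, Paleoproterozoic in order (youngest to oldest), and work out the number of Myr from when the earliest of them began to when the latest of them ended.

Paleozoic → Paleoproterozoic → Neoarchean → Mesoarchean → Paleoarchean → Eoarchean; total span 3779.098 Myr

Start ages (Ma): Eoarchean 4031, Paleoarchean 3600, Mesoarchean 3200, Neoarchean 2800, Paleoproterozoic 2500, Paleozoic 538.8.
Ordered youngest to oldest: Paleozoic, Paleoproterozoic, Neoarchean, Mesoarchean, Paleoarchean, Eoarchean.
Span = 4031 − 251.902 = 3779.098 Myr.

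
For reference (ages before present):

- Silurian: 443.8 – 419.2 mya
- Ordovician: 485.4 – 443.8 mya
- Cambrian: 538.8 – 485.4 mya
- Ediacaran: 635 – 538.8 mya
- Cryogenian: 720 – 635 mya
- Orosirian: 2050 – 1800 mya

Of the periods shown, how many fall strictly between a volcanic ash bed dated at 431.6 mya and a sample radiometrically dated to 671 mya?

671 Ma sits inside the Cryogenian (720–635) and 431.6 Ma inside the Silurian (443.8–419.2); neither of those is wholly between the two dates.
The listed periods lying completely between them are Ediacaran, Cambrian, Ordovician — 3 in all.

3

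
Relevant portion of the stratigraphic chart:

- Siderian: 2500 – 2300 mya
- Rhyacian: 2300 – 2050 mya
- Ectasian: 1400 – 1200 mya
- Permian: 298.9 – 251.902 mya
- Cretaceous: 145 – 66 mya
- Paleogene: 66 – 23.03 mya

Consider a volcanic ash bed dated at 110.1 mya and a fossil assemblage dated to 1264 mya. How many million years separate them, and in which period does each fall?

1153.9 million years apart; the first in the Cretaceous, the second in the Ectasian

Elapsed time: 1264 − 110.1 = 1153.9 Myr.
110.1 Ma lies within 145–66 Ma: Cretaceous.
1264 Ma lies within 1400–1200 Ma: Ectasian.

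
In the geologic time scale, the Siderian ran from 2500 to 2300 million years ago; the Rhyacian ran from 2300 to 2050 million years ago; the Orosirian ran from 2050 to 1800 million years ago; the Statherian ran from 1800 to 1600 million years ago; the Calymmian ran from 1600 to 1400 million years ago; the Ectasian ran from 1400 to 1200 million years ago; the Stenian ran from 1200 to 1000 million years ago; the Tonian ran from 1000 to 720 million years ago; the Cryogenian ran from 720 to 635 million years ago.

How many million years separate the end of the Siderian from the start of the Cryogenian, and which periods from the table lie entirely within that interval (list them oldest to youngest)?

The Siderian closes at 2300 Ma and the Cryogenian opens at 720 Ma, so the interval is 2300 − 720 = 1580 Myr.
A period fits inside if it starts at or after 2300 Ma and ends at or before 720 Ma; oldest first that gives Rhyacian, Orosirian, Statherian, Calymmian, Ectasian, Stenian, Tonian.

1580 million years; Rhyacian, Orosirian, Statherian, Calymmian, Ectasian, Stenian, Tonian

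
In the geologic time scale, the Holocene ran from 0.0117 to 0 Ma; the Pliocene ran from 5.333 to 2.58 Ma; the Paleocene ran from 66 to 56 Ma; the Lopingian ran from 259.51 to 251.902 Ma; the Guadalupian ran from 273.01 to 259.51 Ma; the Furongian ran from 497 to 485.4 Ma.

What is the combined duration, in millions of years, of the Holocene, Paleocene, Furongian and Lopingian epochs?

Duration is start − end for each: (0.0117 − 0) + (66 − 56) + (497 − 485.4) + (259.51 − 251.902).
That is 0.0117 + 10 + 11.6 + 7.608, which totals 29.2197 million years.

29.2197 million years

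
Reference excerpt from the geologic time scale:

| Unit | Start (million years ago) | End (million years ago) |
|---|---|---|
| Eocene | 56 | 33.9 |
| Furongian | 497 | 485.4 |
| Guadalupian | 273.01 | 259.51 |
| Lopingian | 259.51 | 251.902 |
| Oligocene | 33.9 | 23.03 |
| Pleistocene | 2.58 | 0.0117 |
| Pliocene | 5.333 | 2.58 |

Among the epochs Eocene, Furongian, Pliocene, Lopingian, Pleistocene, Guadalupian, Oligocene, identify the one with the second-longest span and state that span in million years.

Start − end for each: Eocene 56 − 33.9 = 22.1; Furongian 497 − 485.4 = 11.6; Pliocene 5.333 − 2.58 = 2.753; Lopingian 259.51 − 251.902 = 7.608; Pleistocene 2.58 − 0.0117 = 2.5683; Guadalupian 273.01 − 259.51 = 13.5; Oligocene 33.9 − 23.03 = 10.87.
Ranking these from longest: Eocene > Guadalupian > Furongian > Oligocene > Lopingian > Pliocene > Pleistocene.
Position 2 in that ranking is Guadalupian, which lasted 13.5 Myr.

Guadalupian, 13.5 million years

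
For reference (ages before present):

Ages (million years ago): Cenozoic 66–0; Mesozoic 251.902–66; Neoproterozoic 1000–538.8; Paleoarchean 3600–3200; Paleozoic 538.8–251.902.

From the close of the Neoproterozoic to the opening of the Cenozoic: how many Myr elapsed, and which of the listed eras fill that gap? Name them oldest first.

End of Neoproterozoic = 538.8 Ma; start of Cenozoic = 66 Ma.
Gap = 538.8 − 66 = 472.8 Myr.
Eras wholly inside 538.8–66 Ma: Paleozoic (538.8–251.902), Mesozoic (251.902–66).

472.8 million years; Paleozoic, Mesozoic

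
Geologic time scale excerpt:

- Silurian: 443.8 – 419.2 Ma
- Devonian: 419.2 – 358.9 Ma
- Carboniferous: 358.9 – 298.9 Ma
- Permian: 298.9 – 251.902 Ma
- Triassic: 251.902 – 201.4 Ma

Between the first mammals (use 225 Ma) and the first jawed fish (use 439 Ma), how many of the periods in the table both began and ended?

3

The older date is 439 Ma and the younger is 225 Ma.
Periods with start < 439 and end > 225 Ma: Devonian (419.2–358.9), Carboniferous (358.9–298.9), Permian (298.9–251.902).
That is 3 complete periods.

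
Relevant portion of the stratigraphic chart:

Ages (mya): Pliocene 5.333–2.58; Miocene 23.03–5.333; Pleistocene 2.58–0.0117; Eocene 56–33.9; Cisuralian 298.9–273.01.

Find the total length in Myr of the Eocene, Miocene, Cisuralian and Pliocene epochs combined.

68.44 million years

Duration is start − end for each: (56 − 33.9) + (23.03 − 5.333) + (298.9 − 273.01) + (5.333 − 2.58).
That is 22.1 + 17.697 + 25.89 + 2.753, which totals 68.44 million years.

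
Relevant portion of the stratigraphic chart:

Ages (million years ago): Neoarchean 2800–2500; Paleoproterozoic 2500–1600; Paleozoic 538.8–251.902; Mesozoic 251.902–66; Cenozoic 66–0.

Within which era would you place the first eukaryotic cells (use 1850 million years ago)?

1850 Ma lies between 2500 and 1600 Ma, so it falls in the Paleoproterozoic.

Paleoproterozoic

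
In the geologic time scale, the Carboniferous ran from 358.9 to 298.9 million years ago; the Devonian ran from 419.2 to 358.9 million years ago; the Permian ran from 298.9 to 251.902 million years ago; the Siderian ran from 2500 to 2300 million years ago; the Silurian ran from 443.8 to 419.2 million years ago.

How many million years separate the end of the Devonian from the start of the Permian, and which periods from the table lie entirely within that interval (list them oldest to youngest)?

The Devonian closes at 358.9 Ma and the Permian opens at 298.9 Ma, so the interval is 358.9 − 298.9 = 60 Myr.
A period fits inside if it starts at or after 358.9 Ma and ends at or before 298.9 Ma; oldest first that gives Carboniferous.

60 million years; Carboniferous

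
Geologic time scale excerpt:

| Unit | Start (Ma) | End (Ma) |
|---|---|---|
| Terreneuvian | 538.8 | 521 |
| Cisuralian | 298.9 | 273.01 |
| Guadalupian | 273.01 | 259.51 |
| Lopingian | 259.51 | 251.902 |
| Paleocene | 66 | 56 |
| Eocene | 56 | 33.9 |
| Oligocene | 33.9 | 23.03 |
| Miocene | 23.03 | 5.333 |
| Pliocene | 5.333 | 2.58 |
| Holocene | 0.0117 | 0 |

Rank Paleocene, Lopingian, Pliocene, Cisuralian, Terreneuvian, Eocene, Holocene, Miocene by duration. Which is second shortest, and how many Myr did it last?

Durations: Paleocene 10; Lopingian 7.608; Pliocene 2.753; Cisuralian 25.89; Terreneuvian 17.8; Eocene 22.1; Holocene 0.0117; Miocene 17.697 Myr.
Sorted shortest-first: Holocene (0.0117), Pliocene (2.753), Lopingian (7.608), Paleocene (10), Miocene (17.697), Terreneuvian (17.8), Eocene (22.1), Cisuralian (25.89).
The second shortest is Pliocene at 2.753 Myr.

Pliocene, 2.753 million years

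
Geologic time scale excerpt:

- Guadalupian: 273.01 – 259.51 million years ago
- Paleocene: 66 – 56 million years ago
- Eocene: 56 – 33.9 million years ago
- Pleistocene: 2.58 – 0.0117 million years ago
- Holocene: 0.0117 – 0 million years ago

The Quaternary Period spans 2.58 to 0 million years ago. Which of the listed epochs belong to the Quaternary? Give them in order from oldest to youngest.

Epochs with both bounds inside 2.58–0 Ma: Pleistocene (2.58–0.0117), Holocene (0.0117–0).

Pleistocene, Holocene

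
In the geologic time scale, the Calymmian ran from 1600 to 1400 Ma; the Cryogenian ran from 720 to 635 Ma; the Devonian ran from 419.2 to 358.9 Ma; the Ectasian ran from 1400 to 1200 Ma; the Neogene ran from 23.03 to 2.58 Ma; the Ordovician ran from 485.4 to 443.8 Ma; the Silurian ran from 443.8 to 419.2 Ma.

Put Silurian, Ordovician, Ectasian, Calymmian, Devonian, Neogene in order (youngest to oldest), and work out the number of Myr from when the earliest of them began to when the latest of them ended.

Neogene, Devonian, Silurian, Ordovician, Ectasian, Calymmian; total span 1597.42 Myr

From the excerpt: Silurian 443.8–419.2; Ordovician 485.4–443.8; Ectasian 1400–1200; Calymmian 1600–1400; Devonian 419.2–358.9; Neogene 23.03–2.58 (Ma).
Larger Ma is earlier, so the oldest is Calymmian and the youngest is Neogene; youngest to oldest: Neogene, Devonian, Silurian, Ordovician, Ectasian, Calymmian.
Oldest start 1600 minus youngest end 2.58 gives 1597.42 Myr overall.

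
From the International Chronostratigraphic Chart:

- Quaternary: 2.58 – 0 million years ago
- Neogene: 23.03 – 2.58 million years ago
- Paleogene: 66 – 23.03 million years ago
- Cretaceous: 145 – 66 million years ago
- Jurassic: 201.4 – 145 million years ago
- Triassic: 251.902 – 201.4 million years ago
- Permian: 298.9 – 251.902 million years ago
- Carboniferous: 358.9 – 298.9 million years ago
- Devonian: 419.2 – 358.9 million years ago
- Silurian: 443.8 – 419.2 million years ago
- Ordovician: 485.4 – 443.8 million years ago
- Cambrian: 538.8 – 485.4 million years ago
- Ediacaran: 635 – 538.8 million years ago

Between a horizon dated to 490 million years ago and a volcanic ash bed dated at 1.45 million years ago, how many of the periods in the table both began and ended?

10

The older date is 490 Ma and the younger is 1.45 Ma.
Periods with start < 490 and end > 1.45 Ma: Ordovician (485.4–443.8), Silurian (443.8–419.2), Devonian (419.2–358.9), Carboniferous (358.9–298.9), Permian (298.9–251.902), Triassic (251.902–201.4), Jurassic (201.4–145), Cretaceous (145–66), Paleogene (66–23.03), Neogene (23.03–2.58).
That is 10 complete periods.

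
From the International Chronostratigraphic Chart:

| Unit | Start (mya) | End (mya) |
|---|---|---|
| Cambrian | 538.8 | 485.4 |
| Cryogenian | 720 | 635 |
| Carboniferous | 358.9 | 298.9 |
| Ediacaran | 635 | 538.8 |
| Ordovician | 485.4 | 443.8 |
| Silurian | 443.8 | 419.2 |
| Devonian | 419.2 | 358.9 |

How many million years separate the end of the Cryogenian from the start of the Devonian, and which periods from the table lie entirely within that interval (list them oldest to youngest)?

215.8 million years; Ediacaran, Cambrian, Ordovician, Silurian

End of Cryogenian = 635 Ma; start of Devonian = 419.2 Ma.
Gap = 635 − 419.2 = 215.8 Myr.
Periods wholly inside 635–419.2 Ma: Ediacaran (635–538.8), Cambrian (538.8–485.4), Ordovician (485.4–443.8), Silurian (443.8–419.2).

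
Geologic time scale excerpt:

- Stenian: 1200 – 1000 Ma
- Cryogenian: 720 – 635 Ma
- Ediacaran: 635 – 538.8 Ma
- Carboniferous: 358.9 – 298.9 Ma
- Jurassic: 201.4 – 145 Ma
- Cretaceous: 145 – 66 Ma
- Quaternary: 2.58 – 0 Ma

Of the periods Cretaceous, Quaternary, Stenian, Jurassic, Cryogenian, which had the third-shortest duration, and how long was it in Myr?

Cretaceous, 79 million years

Durations: Cretaceous 79; Quaternary 2.58; Stenian 200; Jurassic 56.4; Cryogenian 85 Myr.
Sorted shortest-first: Quaternary (2.58), Jurassic (56.4), Cretaceous (79), Cryogenian (85), Stenian (200).
The third shortest is Cretaceous at 79 Myr.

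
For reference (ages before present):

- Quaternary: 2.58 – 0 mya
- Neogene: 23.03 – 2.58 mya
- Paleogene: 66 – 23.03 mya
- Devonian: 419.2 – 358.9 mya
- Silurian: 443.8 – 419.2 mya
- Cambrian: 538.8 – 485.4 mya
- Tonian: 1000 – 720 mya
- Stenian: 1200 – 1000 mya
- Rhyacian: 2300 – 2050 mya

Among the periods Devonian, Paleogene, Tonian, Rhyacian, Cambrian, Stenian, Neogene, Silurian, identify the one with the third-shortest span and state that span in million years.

Paleogene, 42.97 million years

Start − end for each: Devonian 419.2 − 358.9 = 60.3; Paleogene 66 − 23.03 = 42.97; Tonian 1000 − 720 = 280; Rhyacian 2300 − 2050 = 250; Cambrian 538.8 − 485.4 = 53.4; Stenian 1200 − 1000 = 200; Neogene 23.03 − 2.58 = 20.45; Silurian 443.8 − 419.2 = 24.6.
Ranking these from shortest: Neogene < Silurian < Paleogene < Cambrian < Devonian < Stenian < Rhyacian < Tonian.
Position 3 in that ranking is Paleogene, which lasted 42.97 Myr.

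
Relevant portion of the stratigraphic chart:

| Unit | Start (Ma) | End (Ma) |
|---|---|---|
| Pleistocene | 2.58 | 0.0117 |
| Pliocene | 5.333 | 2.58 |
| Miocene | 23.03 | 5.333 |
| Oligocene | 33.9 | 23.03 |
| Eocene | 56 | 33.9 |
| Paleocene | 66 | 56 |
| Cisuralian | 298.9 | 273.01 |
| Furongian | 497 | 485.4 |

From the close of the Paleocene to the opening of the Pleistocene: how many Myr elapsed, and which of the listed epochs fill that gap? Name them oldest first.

53.42 million years; Eocene, Oligocene, Miocene, Pliocene

End of Paleocene = 56 Ma; start of Pleistocene = 2.58 Ma.
Gap = 56 − 2.58 = 53.42 Myr.
Epochs wholly inside 56–2.58 Ma: Eocene (56–33.9), Oligocene (33.9–23.03), Miocene (23.03–5.333), Pliocene (5.333–2.58).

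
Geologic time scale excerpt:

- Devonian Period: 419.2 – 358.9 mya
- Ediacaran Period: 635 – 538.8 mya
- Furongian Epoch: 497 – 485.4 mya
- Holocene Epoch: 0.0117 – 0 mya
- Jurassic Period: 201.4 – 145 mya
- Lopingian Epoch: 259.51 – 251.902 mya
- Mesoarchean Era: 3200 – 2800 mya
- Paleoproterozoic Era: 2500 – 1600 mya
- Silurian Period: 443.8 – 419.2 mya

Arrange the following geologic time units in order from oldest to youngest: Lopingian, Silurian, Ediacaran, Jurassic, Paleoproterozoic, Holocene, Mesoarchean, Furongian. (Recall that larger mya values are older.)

Mesoarchean, Paleoproterozoic, Ediacaran, Furongian, Silurian, Lopingian, Jurassic, Holocene

Read off each span (Ma): Lopingian 259.51–251.902; Silurian 443.8–419.2; Ediacaran 635–538.8; Jurassic 201.4–145; Paleoproterozoic 2500–1600; Holocene 0.0117–0; Mesoarchean 3200–2800; Furongian 497–485.4.
Larger Ma is older, so oldest→youngest is Mesoarchean, Paleoproterozoic, Ediacaran, Furongian, Silurian, Lopingian, Jurassic, Holocene.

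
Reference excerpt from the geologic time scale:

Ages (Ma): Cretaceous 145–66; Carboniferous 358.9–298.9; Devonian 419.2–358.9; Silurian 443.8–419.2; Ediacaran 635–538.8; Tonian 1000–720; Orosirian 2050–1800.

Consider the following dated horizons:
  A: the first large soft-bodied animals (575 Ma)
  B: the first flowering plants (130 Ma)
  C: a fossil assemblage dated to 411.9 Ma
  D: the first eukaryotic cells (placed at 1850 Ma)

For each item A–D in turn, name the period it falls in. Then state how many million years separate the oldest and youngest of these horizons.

A — Ediacaran; B — Cretaceous; C — Devonian; D — Orosirian; span 1720 million years

A: 575 Ma lies in 635–538.8 Ma, so Ediacaran.
B: 130 Ma lies in 145–66 Ma, so Cretaceous.
C: 411.9 Ma lies in 419.2–358.9 Ma, so Devonian.
D: 1850 Ma lies in 2050–1800 Ma, so Orosirian.
Oldest = 1850 Ma, youngest = 130 Ma → span 1720 Myr.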